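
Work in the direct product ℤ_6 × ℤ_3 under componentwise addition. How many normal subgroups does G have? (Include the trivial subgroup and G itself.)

12

G is abelian, so every subgroup is normal.
G has 12 subgroups in total, hence 12 normal subgroups.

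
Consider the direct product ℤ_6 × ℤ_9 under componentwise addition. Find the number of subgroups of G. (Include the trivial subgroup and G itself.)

20

|G| = 54, so by Lagrange every subgroup order divides 54. Divisors: 1, 2, 3, 6, 9, 18, 27, 54.
Subgroups by order — order 1: 1; order 2: 1; order 3: 4; order 6: 4; order 9: 4; order 18: 4; order 27: 1; order 54: 1.
Total: 1 + 1 + 4 + 4 + 4 + 4 + 1 + 1 = 20.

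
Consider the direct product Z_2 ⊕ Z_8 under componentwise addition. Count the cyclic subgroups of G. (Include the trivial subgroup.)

8

Group the elements of G by the cyclic subgroup they generate; each cyclic subgroup of order d accounts for φ(d) elements.
Cyclic subgroups by order — order 1: 1; order 2: 3; order 4: 2; order 8: 2.
Total: 8.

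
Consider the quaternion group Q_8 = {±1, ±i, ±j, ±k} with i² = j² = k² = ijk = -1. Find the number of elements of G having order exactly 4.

6

The elements of order 4 are: i, -i, j, -j, k, -k.
That's 6.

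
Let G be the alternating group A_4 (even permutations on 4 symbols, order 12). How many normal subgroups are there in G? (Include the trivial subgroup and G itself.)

3

G has 10 subgroups. Checking conjugation-invariance by order — order 1: 1/1 normal; order 2: 0/3 normal; order 3: 0/4 normal; order 4: 1/1 normal; order 12: 1/1 normal.
Total normal subgroups: 3.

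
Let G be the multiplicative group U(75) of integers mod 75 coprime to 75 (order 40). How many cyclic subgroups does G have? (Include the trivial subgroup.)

12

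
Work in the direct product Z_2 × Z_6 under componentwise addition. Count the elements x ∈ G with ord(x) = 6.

An element (a,b) has order lcm(ord(a), ord(b)); count pairs with lcm equal to 6.
Enumerating gives 6 such elements.

6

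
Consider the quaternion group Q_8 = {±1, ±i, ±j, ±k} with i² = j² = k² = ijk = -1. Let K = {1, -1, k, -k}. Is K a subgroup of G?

Yes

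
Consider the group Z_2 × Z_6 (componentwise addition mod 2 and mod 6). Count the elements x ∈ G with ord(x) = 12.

0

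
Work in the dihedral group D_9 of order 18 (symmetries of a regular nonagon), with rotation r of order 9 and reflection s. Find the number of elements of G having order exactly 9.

The elements of order 9 are: r, r^2, r^4, r^5, r^7, r^8.
That's 6.

6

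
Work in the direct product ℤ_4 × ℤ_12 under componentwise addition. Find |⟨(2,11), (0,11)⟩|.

|⟨(2,11)⟩| = 12 and |⟨(0,11)⟩| = 12, so |H| is a multiple of lcm(12, 12) = 12 and divides |G| = 48.
Closing under the operation: H = {(0,0), (0,1), (0,2), (0,3), (0,4), (0,5), (0,6), (0,7), (0,8), (0,9), (0,10), (0,11), (2,0), (2,1), (2,2), (2,3), (2,4), (2,5), (2,6), (2,7), (2,8), (2,9), (2,10), (2,11)}, so |H| = 24.

24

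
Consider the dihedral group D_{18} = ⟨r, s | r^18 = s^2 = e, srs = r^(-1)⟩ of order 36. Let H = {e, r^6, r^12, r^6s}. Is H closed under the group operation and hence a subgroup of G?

No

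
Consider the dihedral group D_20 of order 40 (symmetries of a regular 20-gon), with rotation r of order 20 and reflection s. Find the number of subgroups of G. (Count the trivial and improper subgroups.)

|G| = 40, so by Lagrange every subgroup order divides 40. Divisors: 1, 2, 4, 5, 8, 10, 20, 40.
Subgroups by order — order 1: 1; order 2: 21; order 4: 11; order 5: 1; order 8: 5; order 10: 5; order 20: 3; order 40: 1.
Total: 1 + 21 + 11 + 1 + 5 + 5 + 3 + 1 = 48.

48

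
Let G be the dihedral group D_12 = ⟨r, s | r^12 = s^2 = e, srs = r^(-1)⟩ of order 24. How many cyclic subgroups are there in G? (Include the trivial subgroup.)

A cyclic subgroup of order d is generated by each of its φ(d) elements of order d, so the cyclic subgroups of order d number (#elements of order d)/φ(d).
Cyclic subgroups by order — order 1: 1; order 2: 13; order 3: 1; order 4: 1; order 6: 1; order 12: 1.
Total: 18.

18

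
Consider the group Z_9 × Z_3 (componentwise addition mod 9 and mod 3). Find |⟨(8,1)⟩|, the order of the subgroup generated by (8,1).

The order of (8,1) in Z_9 × Z_3 is lcm(ord(8) in Z_9, ord(1) in Z_3).
ord(8) = 9 and ord(1) = 3, so |⟨(8,1)⟩| = lcm(9, 3) = 9.

9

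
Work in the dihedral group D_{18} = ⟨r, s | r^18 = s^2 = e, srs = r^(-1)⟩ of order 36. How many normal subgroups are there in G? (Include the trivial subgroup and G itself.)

G has 45 subgroups. Checking conjugation-invariance by order — order 1: 1/1 normal; order 2: 1/19 normal; order 3: 1/1 normal; order 4: 0/9 normal; order 6: 1/7 normal; order 9: 1/1 normal; order 12: 0/3 normal; order 18: 3/3 normal; order 36: 1/1 normal.
Total normal subgroups: 9.

9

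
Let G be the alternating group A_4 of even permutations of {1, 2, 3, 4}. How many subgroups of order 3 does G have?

4

|G| = 12 and 3 | 12, so subgroups of order 3 are possible by Lagrange.
The subgroups of order 3 are: {e, (1 2 3), (1 3 2)}; {e, (1 2 4), (1 4 2)}; {e, (1 3 4), (1 4 3)}; {e, (2 3 4), (2 4 3)}.
So G has 4 subgroups of order 3.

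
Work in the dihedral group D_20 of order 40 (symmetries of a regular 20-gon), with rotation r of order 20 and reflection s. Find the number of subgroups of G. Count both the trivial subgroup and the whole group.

48

|G| = 40, so by Lagrange every subgroup order divides 40. Divisors: 1, 2, 4, 5, 8, 10, 20, 40.
Subgroups by order — order 1: 1; order 2: 21; order 4: 11; order 5: 1; order 8: 5; order 10: 5; order 20: 3; order 40: 1.
Total: 1 + 21 + 11 + 1 + 5 + 5 + 3 + 1 = 48.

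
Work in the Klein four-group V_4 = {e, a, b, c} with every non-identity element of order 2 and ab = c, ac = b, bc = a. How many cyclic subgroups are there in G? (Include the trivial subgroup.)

4

Group the elements of G by the cyclic subgroup they generate; each cyclic subgroup of order d accounts for φ(d) elements.
Cyclic subgroups by order — order 1: 1; order 2: 3.
Total: 4.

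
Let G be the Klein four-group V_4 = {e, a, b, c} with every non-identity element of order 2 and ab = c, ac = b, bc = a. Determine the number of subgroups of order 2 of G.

|G| = 4 and 2 | 4, so subgroups of order 2 are possible by Lagrange.
The subgroups of order 2 are: {e, a}; {e, b}; {e, c}.
So G has 3 subgroups of order 2.

3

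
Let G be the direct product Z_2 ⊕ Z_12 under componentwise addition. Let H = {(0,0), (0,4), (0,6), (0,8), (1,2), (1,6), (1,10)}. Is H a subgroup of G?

|H| = 7 does not divide |G| = 24, so by Lagrange H is not a subgroup.

No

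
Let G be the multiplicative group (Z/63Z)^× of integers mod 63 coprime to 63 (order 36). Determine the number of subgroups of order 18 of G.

|G| = 36 and 18 | 36, so subgroups of order 18 are possible by Lagrange.
The subgroups of order 18 are: {1, 4, 10, 13, 16, 19, 22, 25, 31, 34, 37, 40, 43, 46, 52, 55, 58, 61}; {1, 2, 4, 8, 11, 16, 22, 23, 25, 29, 32, 37, 43, 44, 46, 50, 53, 58}; {1, 4, 5, 16, 17, 20, 22, 25, 26, 37, 38, 41, 43, 46, 47, 58, 59, 62}.
So G has 3 subgroups of order 18.

3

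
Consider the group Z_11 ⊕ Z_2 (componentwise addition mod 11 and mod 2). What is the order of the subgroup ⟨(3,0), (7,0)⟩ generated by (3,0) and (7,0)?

|⟨(3,0)⟩| = 11 and |⟨(7,0)⟩| = 11, so |H| is a multiple of lcm(11, 11) = 11 and divides |G| = 22.
Closing under the operation: H = {(0,0), (1,0), (2,0), (3,0), (4,0), (5,0), (6,0), (7,0), (8,0), (9,0), (10,0)}, so |H| = 11.

11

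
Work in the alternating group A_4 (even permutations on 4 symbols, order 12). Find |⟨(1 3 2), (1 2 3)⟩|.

|⟨(1 3 2)⟩| = 3 and |⟨(1 2 3)⟩| = 3, so |H| is a multiple of lcm(3, 3) = 3 and divides |G| = 12.
Closing under the operation: H = {e, (1 2 3), (1 3 2)}, so |H| = 3.

3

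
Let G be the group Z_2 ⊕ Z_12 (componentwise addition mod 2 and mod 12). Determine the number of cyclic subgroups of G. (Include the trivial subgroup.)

12

Each element a generates a cyclic subgroup ⟨a⟩; distinct elements may generate the same one (a cyclic group of order d has φ(d) generators).
Cyclic subgroups by order — order 1: 1; order 2: 3; order 3: 1; order 4: 2; order 6: 3; order 12: 2.
Total: 12.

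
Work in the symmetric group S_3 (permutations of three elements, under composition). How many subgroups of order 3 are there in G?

|G| = 6 and 3 | 6, so subgroups of order 3 are possible by Lagrange.
The subgroups of order 3 are: {e, (1 2 3), (1 3 2)}.
So G has 1 subgroup of order 3.

1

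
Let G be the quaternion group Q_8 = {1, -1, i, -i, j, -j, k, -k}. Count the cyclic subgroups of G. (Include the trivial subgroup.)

5

Each element a generates a cyclic subgroup ⟨a⟩; distinct elements may generate the same one (a cyclic group of order d has φ(d) generators).
Cyclic subgroups by order — order 1: 1; order 2: 1; order 4: 3.
Total: 5.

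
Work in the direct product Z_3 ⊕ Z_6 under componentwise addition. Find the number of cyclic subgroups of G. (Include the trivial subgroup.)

Group the elements of G by the cyclic subgroup they generate; each cyclic subgroup of order d accounts for φ(d) elements.
Cyclic subgroups by order — order 1: 1; order 2: 1; order 3: 4; order 6: 4.
Total: 10.

10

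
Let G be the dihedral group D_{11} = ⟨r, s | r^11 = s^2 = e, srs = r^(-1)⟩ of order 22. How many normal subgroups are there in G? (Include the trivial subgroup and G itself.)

3

G has 14 subgroups. Checking conjugation-invariance by order — order 1: 1/1 normal; order 2: 0/11 normal; order 11: 1/1 normal; order 22: 1/1 normal.
Total normal subgroups: 3.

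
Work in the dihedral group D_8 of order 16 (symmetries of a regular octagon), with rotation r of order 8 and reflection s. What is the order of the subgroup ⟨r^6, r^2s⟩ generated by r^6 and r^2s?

8

|⟨r^6⟩| = 4 and |⟨r^2s⟩| = 2, so |H| is a multiple of lcm(4, 2) = 4 and divides |G| = 16.
Closing under the operation: H = {e, r^2, r^4, r^6, s, r^2s, r^4s, r^6s}, so |H| = 8.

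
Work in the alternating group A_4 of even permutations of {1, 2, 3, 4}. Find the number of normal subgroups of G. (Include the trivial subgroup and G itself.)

3

G has 10 subgroups. Checking conjugation-invariance by order — order 1: 1/1 normal; order 2: 0/3 normal; order 3: 0/4 normal; order 4: 1/1 normal; order 12: 1/1 normal.
Total normal subgroups: 3.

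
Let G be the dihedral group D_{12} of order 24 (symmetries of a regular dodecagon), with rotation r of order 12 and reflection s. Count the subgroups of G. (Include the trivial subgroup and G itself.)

34

|G| = 24, so by Lagrange every subgroup order divides 24. Divisors: 1, 2, 3, 4, 6, 8, 12, 24.
Subgroups by order — order 1: 1; order 2: 13; order 3: 1; order 4: 7; order 6: 5; order 8: 3; order 12: 3; order 24: 1.
Total: 1 + 13 + 1 + 7 + 5 + 3 + 3 + 1 = 34.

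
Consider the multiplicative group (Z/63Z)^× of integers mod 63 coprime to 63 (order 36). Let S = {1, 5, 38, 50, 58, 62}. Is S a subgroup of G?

No

50 ∈ S but its inverse 29 ∉ S, so S is not a subgroup.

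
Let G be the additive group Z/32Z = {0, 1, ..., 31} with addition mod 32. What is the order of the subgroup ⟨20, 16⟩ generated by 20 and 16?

8

|⟨20⟩| = 8 and |⟨16⟩| = 2, so |H| is a multiple of lcm(8, 2) = 8 and divides |G| = 32.
Closing under the operation: H = {0, 4, 8, 12, 16, 20, 24, 28}, so |H| = 8.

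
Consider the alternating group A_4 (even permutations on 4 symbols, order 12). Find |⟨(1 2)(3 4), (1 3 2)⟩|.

|⟨(1 2)(3 4)⟩| = 2 and |⟨(1 3 2)⟩| = 3, so |H| is a multiple of lcm(2, 3) = 6 and divides |G| = 12.
Closing {(1 2)(3 4), (1 3 2)} under the group operation gives all of G, so |H| = 12.

12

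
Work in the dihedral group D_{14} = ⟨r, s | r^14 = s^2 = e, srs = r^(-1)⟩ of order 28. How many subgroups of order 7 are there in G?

|G| = 28 and 7 | 28, so subgroups of order 7 are possible by Lagrange.
The subgroups of order 7 are: {e, r^2, r^4, r^6, r^8, r^10, r^12}.
So G has 1 subgroup of order 7.

1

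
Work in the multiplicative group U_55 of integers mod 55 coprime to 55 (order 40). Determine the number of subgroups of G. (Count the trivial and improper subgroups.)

|G| = 40, so by Lagrange every subgroup order divides 40. Divisors: 1, 2, 4, 5, 8, 10, 20, 40.
Subgroups by order — order 1: 1; order 2: 3; order 4: 3; order 5: 1; order 8: 1; order 10: 3; order 20: 3; order 40: 1.
Total: 1 + 3 + 3 + 1 + 1 + 3 + 3 + 1 = 16.

16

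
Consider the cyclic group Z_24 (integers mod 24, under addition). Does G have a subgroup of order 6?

6 | 24. A subgroup of order 6 is {0, 4, 8, 12, 16, 20}.

Yes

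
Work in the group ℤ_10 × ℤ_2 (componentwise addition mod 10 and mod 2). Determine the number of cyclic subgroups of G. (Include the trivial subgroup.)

8

A cyclic subgroup of order d is generated by each of its φ(d) elements of order d, so the cyclic subgroups of order d number (#elements of order d)/φ(d).
Cyclic subgroups by order — order 1: 1; order 2: 3; order 5: 1; order 10: 3.
Total: 8.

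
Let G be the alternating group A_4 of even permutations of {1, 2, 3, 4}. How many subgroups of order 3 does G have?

4

|G| = 12 and 3 | 12, so subgroups of order 3 are possible by Lagrange.
The subgroups of order 3 are: {e, (1 2 3), (1 3 2)}; {e, (1 2 4), (1 4 2)}; {e, (1 3 4), (1 4 3)}; {e, (2 3 4), (2 4 3)}.
So G has 4 subgroups of order 3.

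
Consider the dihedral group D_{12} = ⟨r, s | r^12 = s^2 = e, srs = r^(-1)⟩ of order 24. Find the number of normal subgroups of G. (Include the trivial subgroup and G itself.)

9

G has 34 subgroups. Checking conjugation-invariance by order — order 1: 1/1 normal; order 2: 1/13 normal; order 3: 1/1 normal; order 4: 1/7 normal; order 6: 1/5 normal; order 8: 0/3 normal; order 12: 3/3 normal; order 24: 1/1 normal.
Total normal subgroups: 9.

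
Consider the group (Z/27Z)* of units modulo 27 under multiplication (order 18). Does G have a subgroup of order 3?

Yes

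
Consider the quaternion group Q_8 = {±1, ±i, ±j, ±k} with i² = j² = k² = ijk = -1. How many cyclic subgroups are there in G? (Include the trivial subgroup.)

5

Group the elements of G by the cyclic subgroup they generate; each cyclic subgroup of order d accounts for φ(d) elements.
Cyclic subgroups by order — order 1: 1; order 2: 1; order 4: 3.
Total: 5.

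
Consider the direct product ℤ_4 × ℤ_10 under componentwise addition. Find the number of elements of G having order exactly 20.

An element (a,b) has order lcm(ord(a), ord(b)); count pairs with lcm equal to 20.
Enumerating gives 16 such elements.

16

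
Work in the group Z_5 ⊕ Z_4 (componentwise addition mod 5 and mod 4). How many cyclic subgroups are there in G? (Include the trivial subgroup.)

6

Each element a generates a cyclic subgroup ⟨a⟩; distinct elements may generate the same one (a cyclic group of order d has φ(d) generators).
Cyclic subgroups by order — order 1: 1; order 2: 1; order 4: 1; order 5: 1; order 10: 1; order 20: 1.
Total: 6.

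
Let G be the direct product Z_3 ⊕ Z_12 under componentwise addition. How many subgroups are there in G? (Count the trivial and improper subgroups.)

|G| = 36, so by Lagrange every subgroup order divides 36. Divisors: 1, 2, 3, 4, 6, 9, 12, 18, 36.
Subgroups by order — order 1: 1; order 2: 1; order 3: 4; order 4: 1; order 6: 4; order 9: 1; order 12: 4; order 18: 1; order 36: 1.
Total: 1 + 1 + 4 + 1 + 4 + 1 + 4 + 1 + 1 = 18.

18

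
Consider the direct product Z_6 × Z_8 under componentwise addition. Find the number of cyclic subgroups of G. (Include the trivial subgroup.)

16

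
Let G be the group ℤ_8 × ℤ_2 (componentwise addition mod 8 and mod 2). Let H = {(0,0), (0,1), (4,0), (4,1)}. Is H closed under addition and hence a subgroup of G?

Yes

|H| = 4 divides |G| = 16, consistent with Lagrange.
H contains the identity, every element's inverse is in H, and H is closed under +: it is a subgroup.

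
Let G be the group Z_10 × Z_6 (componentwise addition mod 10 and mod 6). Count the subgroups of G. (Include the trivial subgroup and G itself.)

|G| = 60, so by Lagrange every subgroup order divides 60. Divisors: 1, 2, 3, 4, 5, 6, 10, 12, 15, 20, 30, 60.
Subgroups by order — order 1: 1; order 2: 3; order 3: 1; order 4: 1; order 5: 1; order 6: 3; order 10: 3; order 12: 1; order 15: 1; order 20: 1; order 30: 3; order 60: 1.
Total: 1 + 3 + 1 + 1 + 1 + 3 + 3 + 1 + 1 + 1 + 3 + 1 = 20.

20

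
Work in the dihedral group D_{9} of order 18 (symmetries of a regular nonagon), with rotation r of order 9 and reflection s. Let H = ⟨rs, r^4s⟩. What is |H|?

|⟨rs⟩| = 2 and |⟨r^4s⟩| = 2, so |H| is a multiple of lcm(2, 2) = 2 and divides |G| = 18.
Closing under the operation: H = {e, r^3, r^6, rs, r^4s, r^7s}, so |H| = 6.

6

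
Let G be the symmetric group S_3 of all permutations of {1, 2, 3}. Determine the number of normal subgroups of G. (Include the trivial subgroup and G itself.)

G has 6 subgroups. Checking conjugation-invariance by order — order 1: 1/1 normal; order 2: 0/3 normal; order 3: 1/1 normal; order 6: 1/1 normal.
Total normal subgroups: 3.

3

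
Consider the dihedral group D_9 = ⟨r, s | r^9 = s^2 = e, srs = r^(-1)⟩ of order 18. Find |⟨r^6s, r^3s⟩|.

6

|⟨r^6s⟩| = 2 and |⟨r^3s⟩| = 2, so |H| is a multiple of lcm(2, 2) = 2 and divides |G| = 18.
Closing under the operation: H = {e, r^3, r^6, s, r^3s, r^6s}, so |H| = 6.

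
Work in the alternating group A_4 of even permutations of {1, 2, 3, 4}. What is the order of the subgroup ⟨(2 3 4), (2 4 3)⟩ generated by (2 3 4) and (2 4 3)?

3

|⟨(2 3 4)⟩| = 3 and |⟨(2 4 3)⟩| = 3, so |H| is a multiple of lcm(3, 3) = 3 and divides |G| = 12.
Closing under the operation: H = {e, (2 3 4), (2 4 3)}, so |H| = 3.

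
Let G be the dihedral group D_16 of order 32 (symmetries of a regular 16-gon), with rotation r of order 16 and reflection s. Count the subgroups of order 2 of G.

17

|G| = 32 and 2 | 32, so subgroups of order 2 are possible by Lagrange.
The subgroups of order 2 are: {e, r^10s}; {e, r^11s}; {e, r^12s}; {e, r^13s}; … (17 in all).
So G has 17 subgroups of order 2.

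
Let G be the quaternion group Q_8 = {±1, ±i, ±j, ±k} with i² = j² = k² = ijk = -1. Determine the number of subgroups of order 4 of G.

|G| = 8 and 4 | 8, so subgroups of order 4 are possible by Lagrange.
The subgroups of order 4 are: {1, -1, i, -i}; {1, -1, j, -j}; {1, -1, k, -k}.
So G has 3 subgroups of order 4.

3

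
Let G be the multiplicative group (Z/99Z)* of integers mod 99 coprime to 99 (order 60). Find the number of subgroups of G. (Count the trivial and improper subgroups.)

20

|G| = 60, so by Lagrange every subgroup order divides 60. Divisors: 1, 2, 3, 4, 5, 6, 10, 12, 15, 20, 30, 60.
Subgroups by order — order 1: 1; order 2: 3; order 3: 1; order 4: 1; order 5: 1; order 6: 3; order 10: 3; order 12: 1; order 15: 1; order 20: 1; order 30: 3; order 60: 1.
Total: 1 + 3 + 1 + 1 + 1 + 3 + 3 + 1 + 1 + 1 + 3 + 1 = 20.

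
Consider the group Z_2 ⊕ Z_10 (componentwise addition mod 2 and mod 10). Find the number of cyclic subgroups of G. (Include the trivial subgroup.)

8

Group the elements of G by the cyclic subgroup they generate; each cyclic subgroup of order d accounts for φ(d) elements.
Cyclic subgroups by order — order 1: 1; order 2: 3; order 5: 1; order 10: 3.
Total: 8.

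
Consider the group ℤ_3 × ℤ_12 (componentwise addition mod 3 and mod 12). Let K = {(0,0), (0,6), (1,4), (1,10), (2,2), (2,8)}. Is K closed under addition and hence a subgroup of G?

Yes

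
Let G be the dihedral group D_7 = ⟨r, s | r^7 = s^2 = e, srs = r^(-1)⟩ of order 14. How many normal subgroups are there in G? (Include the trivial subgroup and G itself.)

3

G has 10 subgroups. Checking conjugation-invariance by order — order 1: 1/1 normal; order 2: 0/7 normal; order 7: 1/1 normal; order 14: 1/1 normal.
Total normal subgroups: 3.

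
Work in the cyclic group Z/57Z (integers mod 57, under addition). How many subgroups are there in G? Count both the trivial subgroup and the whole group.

A cyclic group of order 57 has exactly one subgroup for each divisor of 57.
Divisors of 57: 1, 3, 19, 57.
So Z/57Z has 4 subgroups.

4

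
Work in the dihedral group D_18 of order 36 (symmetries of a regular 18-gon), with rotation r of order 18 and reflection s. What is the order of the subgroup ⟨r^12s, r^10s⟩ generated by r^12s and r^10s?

18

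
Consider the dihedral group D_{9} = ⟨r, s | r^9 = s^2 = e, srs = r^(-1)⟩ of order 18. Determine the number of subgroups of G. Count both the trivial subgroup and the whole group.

|G| = 18, so by Lagrange every subgroup order divides 18. Divisors: 1, 2, 3, 6, 9, 18.
Subgroups by order — order 1: 1; order 2: 9; order 3: 1; order 6: 3; order 9: 1; order 18: 1.
Total: 1 + 9 + 1 + 3 + 1 + 1 = 16.

16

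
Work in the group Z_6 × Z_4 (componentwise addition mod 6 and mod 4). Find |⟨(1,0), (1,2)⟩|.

|⟨(1,0)⟩| = 6 and |⟨(1,2)⟩| = 6, so |H| is a multiple of lcm(6, 6) = 6 and divides |G| = 24.
Closing under the operation: H = {(0,0), (0,2), (1,0), (1,2), (2,0), (2,2), (3,0), (3,2), (4,0), (4,2), (5,0), (5,2)}, so |H| = 12.

12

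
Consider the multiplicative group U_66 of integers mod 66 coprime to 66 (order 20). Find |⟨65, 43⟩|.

4

|⟨65⟩| = 2 and |⟨43⟩| = 2, so |H| is a multiple of lcm(2, 2) = 2 and divides |G| = 20.
Closing under the operation: H = {1, 23, 43, 65}, so |H| = 4.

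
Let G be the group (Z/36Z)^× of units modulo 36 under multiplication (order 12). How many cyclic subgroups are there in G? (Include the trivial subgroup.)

8

Group the elements of G by the cyclic subgroup they generate; each cyclic subgroup of order d accounts for φ(d) elements.
Cyclic subgroups by order — order 1: 1; order 2: 3; order 3: 1; order 6: 3.
Total: 8.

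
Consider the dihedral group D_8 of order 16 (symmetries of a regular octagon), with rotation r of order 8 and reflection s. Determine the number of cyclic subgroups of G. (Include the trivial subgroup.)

12

A cyclic subgroup of order d is generated by each of its φ(d) elements of order d, so the cyclic subgroups of order d number (#elements of order d)/φ(d).
Cyclic subgroups by order — order 1: 1; order 2: 9; order 4: 1; order 8: 1.
Total: 12.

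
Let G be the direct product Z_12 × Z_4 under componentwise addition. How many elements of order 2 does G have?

3

An element (a,b) has order lcm(ord(a), ord(b)); count pairs with lcm equal to 2.
Enumerating gives 3 such elements.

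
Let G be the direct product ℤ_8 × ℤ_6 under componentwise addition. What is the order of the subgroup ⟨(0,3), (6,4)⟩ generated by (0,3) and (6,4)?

24

|⟨(0,3)⟩| = 2 and |⟨(6,4)⟩| = 12, so |H| is a multiple of lcm(2, 12) = 12 and divides |G| = 48.
Closing under the operation: H = {(0,0), (0,1), (0,2), (0,3), (0,4), (0,5), (2,0), (2,1), (2,2), (2,3), (2,4), (2,5), (4,0), (4,1), (4,2), (4,3), (4,4), (4,5), (6,0), (6,1), (6,2), (6,3), (6,4), (6,5)}, so |H| = 24.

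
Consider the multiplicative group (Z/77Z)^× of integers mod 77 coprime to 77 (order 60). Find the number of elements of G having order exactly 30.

24

Enumerating element orders in G gives 24 elements of order 30.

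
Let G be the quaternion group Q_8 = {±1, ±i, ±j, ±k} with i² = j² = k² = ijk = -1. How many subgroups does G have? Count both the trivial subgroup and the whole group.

6

|G| = 8, so by Lagrange every subgroup order divides 8. Divisors: 1, 2, 4, 8.
Subgroups by order — order 1: 1; order 2: 1; order 4: 3; order 8: 1.
Total: 1 + 1 + 3 + 1 = 6.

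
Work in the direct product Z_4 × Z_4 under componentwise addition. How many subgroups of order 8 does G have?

|G| = 16 and 8 | 16, so subgroups of order 8 are possible by Lagrange.
The subgroups of order 8 are: {(0,0), (0,1), (0,2), (0,3), (2,0), (2,1), (2,2), (2,3)}; {(0,0), (0,2), (1,0), (1,2), (2,0), (2,2), (3,0), (3,2)}; {(0,0), (0,2), (1,1), (1,3), (2,0), (2,2), (3,1), (3,3)}.
So G has 3 subgroups of order 8.

3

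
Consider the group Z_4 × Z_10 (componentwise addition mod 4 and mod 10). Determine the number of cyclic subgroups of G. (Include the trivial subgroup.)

12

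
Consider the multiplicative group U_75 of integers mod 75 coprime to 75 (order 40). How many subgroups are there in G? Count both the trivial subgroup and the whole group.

|G| = 40, so by Lagrange every subgroup order divides 40. Divisors: 1, 2, 4, 5, 8, 10, 20, 40.
Subgroups by order — order 1: 1; order 2: 3; order 4: 3; order 5: 1; order 8: 1; order 10: 3; order 20: 3; order 40: 1.
Total: 1 + 3 + 3 + 1 + 1 + 3 + 3 + 1 = 16.

16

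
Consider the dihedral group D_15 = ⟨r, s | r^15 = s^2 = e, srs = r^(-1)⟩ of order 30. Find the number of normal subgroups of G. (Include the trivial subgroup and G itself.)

G has 28 subgroups. Checking conjugation-invariance by order — order 1: 1/1 normal; order 2: 0/15 normal; order 3: 1/1 normal; order 5: 1/1 normal; order 6: 0/5 normal; order 10: 0/3 normal; order 15: 1/1 normal; order 30: 1/1 normal.
Total normal subgroups: 5.

5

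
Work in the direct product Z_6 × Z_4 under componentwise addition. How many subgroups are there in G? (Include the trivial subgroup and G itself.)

|G| = 24, so by Lagrange every subgroup order divides 24. Divisors: 1, 2, 3, 4, 6, 8, 12, 24.
Subgroups by order — order 1: 1; order 2: 3; order 3: 1; order 4: 3; order 6: 3; order 8: 1; order 12: 3; order 24: 1.
Total: 1 + 3 + 1 + 3 + 3 + 1 + 3 + 1 = 16.

16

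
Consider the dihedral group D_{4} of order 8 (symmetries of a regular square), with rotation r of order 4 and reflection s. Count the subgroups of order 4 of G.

|G| = 8 and 4 | 8, so subgroups of order 4 are possible by Lagrange.
The subgroups of order 4 are: {e, r, r^2, r^3}; {e, r^2, s, r^2s}; {e, r^2, rs, r^3s}.
So G has 3 subgroups of order 4.

3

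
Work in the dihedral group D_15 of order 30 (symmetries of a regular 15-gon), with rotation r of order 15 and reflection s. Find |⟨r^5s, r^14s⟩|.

10

|⟨r^5s⟩| = 2 and |⟨r^14s⟩| = 2, so |H| is a multiple of lcm(2, 2) = 2 and divides |G| = 30.
Closing under the operation: H = {e, r^3, r^6, r^9, r^12, r^2s, r^5s, r^8s, r^11s, r^14s}, so |H| = 10.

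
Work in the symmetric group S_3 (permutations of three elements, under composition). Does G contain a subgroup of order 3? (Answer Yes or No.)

Yes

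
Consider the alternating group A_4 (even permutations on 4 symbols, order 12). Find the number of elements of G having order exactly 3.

The elements of order 3 are: (2 3 4), (2 4 3), (1 2 3), (1 2 4), (1 3 2), (1 3 4), (1 4 2), (1 4 3).
That's 8.

8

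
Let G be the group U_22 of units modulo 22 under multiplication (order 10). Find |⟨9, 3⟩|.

|⟨9⟩| = 5 and |⟨3⟩| = 5, so |H| is a multiple of lcm(5, 5) = 5 and divides |G| = 10.
Closing under the operation: H = {1, 3, 5, 9, 15}, so |H| = 5.

5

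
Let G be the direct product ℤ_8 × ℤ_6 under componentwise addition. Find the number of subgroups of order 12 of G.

|G| = 48 and 12 | 48, so subgroups of order 12 are possible by Lagrange.
The subgroups of order 12 are: {(0,0), (0,1), (0,2), (0,3), (0,4), (0,5), (4,0), (4,1), (4,2), (4,3), (4,4), (4,5)}; {(0,0), (0,2), (0,4), (2,0), (2,2), (2,4), (4,0), (4,2), (4,4), (6,0), (6,2), (6,4)}; {(0,0), (0,2), (0,4), (2,1), (2,3), (2,5), (4,0), (4,2), (4,4), (6,1), (6,3), (6,5)}.
So G has 3 subgroups of order 12.

3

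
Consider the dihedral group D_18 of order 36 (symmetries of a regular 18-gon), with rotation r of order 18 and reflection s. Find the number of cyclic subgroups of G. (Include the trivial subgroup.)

24

Each element a generates a cyclic subgroup ⟨a⟩; distinct elements may generate the same one (a cyclic group of order d has φ(d) generators).
Cyclic subgroups by order — order 1: 1; order 2: 19; order 3: 1; order 6: 1; order 9: 1; order 18: 1.
Total: 24.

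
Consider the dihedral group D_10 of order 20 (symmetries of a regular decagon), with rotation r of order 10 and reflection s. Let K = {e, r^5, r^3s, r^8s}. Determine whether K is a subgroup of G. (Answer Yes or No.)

|K| = 4 divides |G| = 20, consistent with Lagrange.
K contains the identity, every element's inverse is in K, and K is closed under ·: it is a subgroup.

Yes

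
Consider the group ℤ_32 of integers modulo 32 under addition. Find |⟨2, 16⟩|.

16

|⟨2⟩| = 16 and |⟨16⟩| = 2, so |H| is a multiple of lcm(16, 2) = 16 and divides |G| = 32.
Closing under the operation: H = {0, 2, 4, 6, 8, 10, 12, 14, 16, 18, 20, 22, 24, 26, 28, 30}, so |H| = 16.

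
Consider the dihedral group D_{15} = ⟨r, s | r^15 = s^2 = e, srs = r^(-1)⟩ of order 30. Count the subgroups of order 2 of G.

15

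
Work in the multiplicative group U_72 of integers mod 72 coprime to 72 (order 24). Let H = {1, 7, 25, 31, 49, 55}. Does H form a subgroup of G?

Yes

|H| = 6 divides |G| = 24, consistent with Lagrange.
H contains the identity, every element's inverse is in H, and H is closed under ·: it is a subgroup.
In fact H = ⟨7⟩.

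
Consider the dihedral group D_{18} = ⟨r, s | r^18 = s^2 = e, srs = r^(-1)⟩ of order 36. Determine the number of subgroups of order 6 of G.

|G| = 36 and 6 | 36, so subgroups of order 6 are possible by Lagrange.
The subgroups of order 6 are: {e, r^6, r^12, r^4s, r^10s, r^16s}; {e, r^6, r^12, r^5s, r^11s, r^17s}; {e, r^6, r^12, s, r^6s, r^12s}; {e, r^6, r^12, rs, r^7s, r^13s}; … (7 in all).
So G has 7 subgroups of order 6.

7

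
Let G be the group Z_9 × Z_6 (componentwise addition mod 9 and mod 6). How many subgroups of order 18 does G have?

|G| = 54 and 18 | 54, so subgroups of order 18 are possible by Lagrange.
The subgroups of order 18 are: {(0,0), (0,1), (0,2), (0,3), (0,4), (0,5), (3,0), (3,1), (3,2), (3,3), (3,4), (3,5), (6,0), (6,1), (6,2), (6,3), (6,4), (6,5)}; {(0,0), (0,3), (1,0), (1,3), (2,0), (2,3), (3,0), (3,3), (4,0), (4,3), (5,0), (5,3), (6,0), (6,3), (7,0), (7,3), (8,0), (8,3)}; {(0,0), (0,3), (1,1), (1,4), (2,2), (2,5), (3,0), (3,3), (4,1), (4,4), (5,2), (5,5), (6,0), (6,3), (7,1), (7,4), (8,2), (8,5)}; {(0,0), (0,3), (1,2), (1,5), (2,1), (2,4), (3,0), (3,3), (4,2), (4,5), (5,1), (5,4), (6,0), (6,3), (7,2), (7,5), (8,1), (8,4)}.
So G has 4 subgroups of order 18.

4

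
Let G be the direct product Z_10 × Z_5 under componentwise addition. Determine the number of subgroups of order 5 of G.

|G| = 50 and 5 | 50, so subgroups of order 5 are possible by Lagrange.
The subgroups of order 5 are: {(0,0), (0,1), (0,2), (0,3), (0,4)}; {(0,0), (2,0), (4,0), (6,0), (8,0)}; {(0,0), (2,1), (4,2), (6,3), (8,4)}; {(0,0), (2,2), (4,4), (6,1), (8,3)}; … (6 in all).
So G has 6 subgroups of order 5.

6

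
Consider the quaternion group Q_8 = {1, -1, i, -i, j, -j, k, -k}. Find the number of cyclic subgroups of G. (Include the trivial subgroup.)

Each element a generates a cyclic subgroup ⟨a⟩; distinct elements may generate the same one (a cyclic group of order d has φ(d) generators).
Cyclic subgroups by order — order 1: 1; order 2: 1; order 4: 3.
Total: 5.

5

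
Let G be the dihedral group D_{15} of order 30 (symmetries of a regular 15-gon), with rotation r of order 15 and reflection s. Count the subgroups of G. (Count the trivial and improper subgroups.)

|G| = 30, so by Lagrange every subgroup order divides 30. Divisors: 1, 2, 3, 5, 6, 10, 15, 30.
Subgroups by order — order 1: 1; order 2: 15; order 3: 1; order 5: 1; order 6: 5; order 10: 3; order 15: 1; order 30: 1.
Total: 1 + 15 + 1 + 1 + 5 + 3 + 1 + 1 = 28.

28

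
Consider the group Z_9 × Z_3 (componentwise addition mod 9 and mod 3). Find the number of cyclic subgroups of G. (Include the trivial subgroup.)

8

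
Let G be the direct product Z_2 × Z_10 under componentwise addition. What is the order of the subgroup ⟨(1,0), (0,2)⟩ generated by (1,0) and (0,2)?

10

|⟨(1,0)⟩| = 2 and |⟨(0,2)⟩| = 5, so |H| is a multiple of lcm(2, 5) = 10 and divides |G| = 20.
Closing under the operation: H = {(0,0), (0,2), (0,4), (0,6), (0,8), (1,0), (1,2), (1,4), (1,6), (1,8)}, so |H| = 10.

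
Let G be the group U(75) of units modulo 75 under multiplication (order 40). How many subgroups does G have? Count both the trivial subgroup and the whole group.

16

|G| = 40, so by Lagrange every subgroup order divides 40. Divisors: 1, 2, 4, 5, 8, 10, 20, 40.
Subgroups by order — order 1: 1; order 2: 3; order 4: 3; order 5: 1; order 8: 1; order 10: 3; order 20: 3; order 40: 1.
Total: 1 + 3 + 3 + 1 + 1 + 3 + 3 + 1 = 16.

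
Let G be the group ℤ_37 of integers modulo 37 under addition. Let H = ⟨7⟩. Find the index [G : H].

1

|⟨7⟩| = 37 and |G| = 37.
By Lagrange, [G : H] = |G|/|H| = 37/37 = 1.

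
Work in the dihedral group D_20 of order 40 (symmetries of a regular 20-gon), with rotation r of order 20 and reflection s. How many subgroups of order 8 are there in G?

|G| = 40 and 8 | 40, so subgroups of order 8 are possible by Lagrange.
The subgroups of order 8 are: {e, r^5, r^10, r^15, s, r^5s, r^10s, r^15s}; {e, r^5, r^10, r^15, rs, r^6s, r^11s, r^16s}; {e, r^5, r^10, r^15, r^2s, r^7s, r^12s, r^17s}; {e, r^5, r^10, r^15, r^3s, r^8s, r^13s, r^18s}; … (5 in all).
So G has 5 subgroups of order 8.

5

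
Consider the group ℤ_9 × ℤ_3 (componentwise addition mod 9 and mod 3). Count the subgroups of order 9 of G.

|G| = 27 and 9 | 27, so subgroups of order 9 are possible by Lagrange.
The subgroups of order 9 are: {(0,0), (0,1), (0,2), (3,0), (3,1), (3,2), (6,0), (6,1), (6,2)}; {(0,0), (1,0), (2,0), (3,0), (4,0), (5,0), (6,0), (7,0), (8,0)}; {(0,0), (1,1), (2,2), (3,0), (4,1), (5,2), (6,0), (7,1), (8,2)}; {(0,0), (1,2), (2,1), (3,0), (4,2), (5,1), (6,0), (7,2), (8,1)}.
So G has 4 subgroups of order 9.

4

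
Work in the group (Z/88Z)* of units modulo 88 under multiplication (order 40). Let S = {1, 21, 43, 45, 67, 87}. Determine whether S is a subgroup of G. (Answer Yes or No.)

|S| = 6 does not divide |G| = 40, so by Lagrange S is not a subgroup.

No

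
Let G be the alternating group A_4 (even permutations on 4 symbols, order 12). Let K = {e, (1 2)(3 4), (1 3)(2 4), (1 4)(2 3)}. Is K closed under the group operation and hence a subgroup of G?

Yes

|K| = 4 divides |G| = 12, consistent with Lagrange.
K contains the identity, every element's inverse is in K, and K is closed under ∘: it is a subgroup.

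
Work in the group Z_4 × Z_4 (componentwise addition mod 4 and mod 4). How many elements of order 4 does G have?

An element (a,b) has order lcm(ord(a), ord(b)); count pairs with lcm equal to 4.
Enumerating gives 12 such elements.

12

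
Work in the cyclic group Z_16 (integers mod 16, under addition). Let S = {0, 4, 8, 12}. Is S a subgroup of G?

|S| = 4 divides |G| = 16, consistent with Lagrange.
S contains the identity, every element's inverse is in S, and S is closed under +: it is a subgroup.
In fact S = ⟨4⟩.

Yes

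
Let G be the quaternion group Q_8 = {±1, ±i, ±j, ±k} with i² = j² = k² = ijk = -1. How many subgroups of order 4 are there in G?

|G| = 8 and 4 | 8, so subgroups of order 4 are possible by Lagrange.
The subgroups of order 4 are: {1, -1, i, -i}; {1, -1, j, -j}; {1, -1, k, -k}.
So G has 3 subgroups of order 4.

3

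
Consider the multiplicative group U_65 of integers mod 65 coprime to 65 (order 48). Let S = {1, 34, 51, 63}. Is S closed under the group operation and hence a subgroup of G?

No

34 ∈ S but its inverse 44 ∉ S, so S is not a subgroup.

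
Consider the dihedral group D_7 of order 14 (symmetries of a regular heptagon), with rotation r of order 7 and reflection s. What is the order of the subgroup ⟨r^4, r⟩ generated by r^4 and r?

|⟨r^4⟩| = 7 and |⟨r⟩| = 7, so |H| is a multiple of lcm(7, 7) = 7 and divides |G| = 14.
Closing under the operation: H = {e, r, r^2, r^3, r^4, r^5, r^6}, so |H| = 7.

7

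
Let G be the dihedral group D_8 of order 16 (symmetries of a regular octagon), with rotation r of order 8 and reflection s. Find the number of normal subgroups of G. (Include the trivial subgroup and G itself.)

7

G has 19 subgroups. Checking conjugation-invariance by order — order 1: 1/1 normal; order 2: 1/9 normal; order 4: 1/5 normal; order 8: 3/3 normal; order 16: 1/1 normal.
Total normal subgroups: 7.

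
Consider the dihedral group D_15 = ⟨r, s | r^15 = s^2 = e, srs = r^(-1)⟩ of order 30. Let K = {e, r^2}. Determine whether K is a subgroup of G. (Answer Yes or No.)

r^2 ∈ K but its inverse r^13 ∉ K, so K is not a subgroup.

No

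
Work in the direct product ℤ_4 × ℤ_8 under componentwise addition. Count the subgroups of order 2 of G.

|G| = 32 and 2 | 32, so subgroups of order 2 are possible by Lagrange.
The subgroups of order 2 are: {(0,0), (0,4)}; {(0,0), (2,0)}; {(0,0), (2,4)}.
So G has 3 subgroups of order 2.

3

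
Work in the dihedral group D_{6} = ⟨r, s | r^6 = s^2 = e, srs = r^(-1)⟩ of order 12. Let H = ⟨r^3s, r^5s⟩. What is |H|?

|⟨r^3s⟩| = 2 and |⟨r^5s⟩| = 2, so |H| is a multiple of lcm(2, 2) = 2 and divides |G| = 12.
Closing under the operation: H = {e, r^2, r^4, rs, r^3s, r^5s}, so |H| = 6.

6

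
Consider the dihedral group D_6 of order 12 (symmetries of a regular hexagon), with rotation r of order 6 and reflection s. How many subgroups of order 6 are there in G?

3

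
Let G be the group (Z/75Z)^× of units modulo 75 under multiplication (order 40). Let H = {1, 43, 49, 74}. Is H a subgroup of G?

No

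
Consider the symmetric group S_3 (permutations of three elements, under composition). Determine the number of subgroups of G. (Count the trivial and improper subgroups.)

6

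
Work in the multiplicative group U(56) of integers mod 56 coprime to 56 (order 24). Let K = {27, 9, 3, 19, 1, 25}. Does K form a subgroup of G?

Yes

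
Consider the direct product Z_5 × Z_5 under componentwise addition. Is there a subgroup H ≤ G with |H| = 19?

19 does not divide |G| = 25, so by Lagrange no subgroup of order 19 exists.

No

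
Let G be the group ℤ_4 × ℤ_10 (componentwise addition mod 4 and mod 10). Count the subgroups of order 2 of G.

3

|G| = 40 and 2 | 40, so subgroups of order 2 are possible by Lagrange.
The subgroups of order 2 are: {(0,0), (0,5)}; {(0,0), (2,0)}; {(0,0), (2,5)}.
So G has 3 subgroups of order 2.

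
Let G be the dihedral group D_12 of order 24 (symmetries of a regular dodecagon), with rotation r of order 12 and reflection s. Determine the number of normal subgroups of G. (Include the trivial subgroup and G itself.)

G has 34 subgroups. Checking conjugation-invariance by order — order 1: 1/1 normal; order 2: 1/13 normal; order 3: 1/1 normal; order 4: 1/7 normal; order 6: 1/5 normal; order 8: 0/3 normal; order 12: 3/3 normal; order 24: 1/1 normal.
Total normal subgroups: 9.

9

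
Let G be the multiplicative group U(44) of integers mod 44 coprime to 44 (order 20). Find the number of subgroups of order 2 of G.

|G| = 20 and 2 | 20, so subgroups of order 2 are possible by Lagrange.
The subgroups of order 2 are: {1, 21}; {1, 23}; {1, 43}.
So G has 3 subgroups of order 2.

3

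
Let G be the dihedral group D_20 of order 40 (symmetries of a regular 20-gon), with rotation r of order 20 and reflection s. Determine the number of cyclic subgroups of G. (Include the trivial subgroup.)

26

A cyclic subgroup of order d is generated by each of its φ(d) elements of order d, so the cyclic subgroups of order d number (#elements of order d)/φ(d).
Cyclic subgroups by order — order 1: 1; order 2: 21; order 4: 1; order 5: 1; order 10: 1; order 20: 1.
Total: 26.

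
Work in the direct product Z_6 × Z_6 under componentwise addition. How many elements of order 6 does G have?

24

An element (a,b) has order lcm(ord(a), ord(b)); count pairs with lcm equal to 6.
Enumerating gives 24 such elements.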